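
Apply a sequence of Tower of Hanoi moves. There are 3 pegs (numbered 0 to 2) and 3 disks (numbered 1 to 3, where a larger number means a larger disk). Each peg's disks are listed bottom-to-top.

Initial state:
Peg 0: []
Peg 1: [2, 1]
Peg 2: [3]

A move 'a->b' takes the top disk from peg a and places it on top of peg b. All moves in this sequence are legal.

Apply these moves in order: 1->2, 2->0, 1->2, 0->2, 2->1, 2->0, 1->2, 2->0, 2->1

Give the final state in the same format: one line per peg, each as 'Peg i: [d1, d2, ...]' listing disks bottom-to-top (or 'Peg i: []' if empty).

Answer: Peg 0: [2, 1]
Peg 1: [3]
Peg 2: []

Derivation:
After move 1 (1->2):
Peg 0: []
Peg 1: [2]
Peg 2: [3, 1]

After move 2 (2->0):
Peg 0: [1]
Peg 1: [2]
Peg 2: [3]

After move 3 (1->2):
Peg 0: [1]
Peg 1: []
Peg 2: [3, 2]

After move 4 (0->2):
Peg 0: []
Peg 1: []
Peg 2: [3, 2, 1]

After move 5 (2->1):
Peg 0: []
Peg 1: [1]
Peg 2: [3, 2]

After move 6 (2->0):
Peg 0: [2]
Peg 1: [1]
Peg 2: [3]

After move 7 (1->2):
Peg 0: [2]
Peg 1: []
Peg 2: [3, 1]

After move 8 (2->0):
Peg 0: [2, 1]
Peg 1: []
Peg 2: [3]

After move 9 (2->1):
Peg 0: [2, 1]
Peg 1: [3]
Peg 2: []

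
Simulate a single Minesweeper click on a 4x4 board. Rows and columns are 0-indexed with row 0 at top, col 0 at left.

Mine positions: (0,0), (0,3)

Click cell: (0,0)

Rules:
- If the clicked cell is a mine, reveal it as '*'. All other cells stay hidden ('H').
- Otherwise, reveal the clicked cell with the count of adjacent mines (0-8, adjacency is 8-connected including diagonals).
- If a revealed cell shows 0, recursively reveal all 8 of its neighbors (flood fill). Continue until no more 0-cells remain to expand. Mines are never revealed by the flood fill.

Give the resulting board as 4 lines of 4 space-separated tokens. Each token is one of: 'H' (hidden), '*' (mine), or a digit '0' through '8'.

* H H H
H H H H
H H H H
H H H H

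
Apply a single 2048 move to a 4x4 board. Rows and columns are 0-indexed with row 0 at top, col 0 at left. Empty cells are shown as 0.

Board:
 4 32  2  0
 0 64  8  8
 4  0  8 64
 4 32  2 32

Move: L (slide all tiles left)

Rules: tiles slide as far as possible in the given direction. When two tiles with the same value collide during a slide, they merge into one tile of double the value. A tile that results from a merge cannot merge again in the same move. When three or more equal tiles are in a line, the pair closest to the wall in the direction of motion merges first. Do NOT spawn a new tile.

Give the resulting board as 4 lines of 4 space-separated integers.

Answer:  4 32  2  0
64 16  0  0
 4  8 64  0
 4 32  2 32

Derivation:
Slide left:
row 0: [4, 32, 2, 0] -> [4, 32, 2, 0]
row 1: [0, 64, 8, 8] -> [64, 16, 0, 0]
row 2: [4, 0, 8, 64] -> [4, 8, 64, 0]
row 3: [4, 32, 2, 32] -> [4, 32, 2, 32]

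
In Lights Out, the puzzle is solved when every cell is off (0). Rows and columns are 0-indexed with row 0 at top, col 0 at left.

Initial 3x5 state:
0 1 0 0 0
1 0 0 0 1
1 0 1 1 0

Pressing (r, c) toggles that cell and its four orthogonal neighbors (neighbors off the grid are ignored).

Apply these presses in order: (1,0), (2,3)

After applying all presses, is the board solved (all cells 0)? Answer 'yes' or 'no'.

Answer: no

Derivation:
After press 1 at (1,0):
1 1 0 0 0
0 1 0 0 1
0 0 1 1 0

After press 2 at (2,3):
1 1 0 0 0
0 1 0 1 1
0 0 0 0 1

Lights still on: 6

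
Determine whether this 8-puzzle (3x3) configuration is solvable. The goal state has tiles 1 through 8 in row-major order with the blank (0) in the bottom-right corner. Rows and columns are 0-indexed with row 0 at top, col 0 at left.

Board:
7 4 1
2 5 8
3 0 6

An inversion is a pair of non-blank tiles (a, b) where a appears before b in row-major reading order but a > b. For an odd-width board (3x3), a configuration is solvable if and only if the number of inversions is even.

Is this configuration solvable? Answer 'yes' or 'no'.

Answer: yes

Derivation:
Inversions (pairs i<j in row-major order where tile[i] > tile[j] > 0): 12
12 is even, so the puzzle is solvable.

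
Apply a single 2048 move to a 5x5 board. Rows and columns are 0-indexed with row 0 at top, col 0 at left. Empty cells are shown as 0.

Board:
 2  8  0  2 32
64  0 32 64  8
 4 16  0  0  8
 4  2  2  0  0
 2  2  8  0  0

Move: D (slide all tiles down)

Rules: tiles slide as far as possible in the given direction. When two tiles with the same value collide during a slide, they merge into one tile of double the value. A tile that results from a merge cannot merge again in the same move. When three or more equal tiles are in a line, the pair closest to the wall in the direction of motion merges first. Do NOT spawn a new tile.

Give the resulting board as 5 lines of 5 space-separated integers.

Answer:  0  0  0  0  0
 2  0  0  0  0
64  8 32  0  0
 8 16  2  2 32
 2  4  8 64 16

Derivation:
Slide down:
col 0: [2, 64, 4, 4, 2] -> [0, 2, 64, 8, 2]
col 1: [8, 0, 16, 2, 2] -> [0, 0, 8, 16, 4]
col 2: [0, 32, 0, 2, 8] -> [0, 0, 32, 2, 8]
col 3: [2, 64, 0, 0, 0] -> [0, 0, 0, 2, 64]
col 4: [32, 8, 8, 0, 0] -> [0, 0, 0, 32, 16]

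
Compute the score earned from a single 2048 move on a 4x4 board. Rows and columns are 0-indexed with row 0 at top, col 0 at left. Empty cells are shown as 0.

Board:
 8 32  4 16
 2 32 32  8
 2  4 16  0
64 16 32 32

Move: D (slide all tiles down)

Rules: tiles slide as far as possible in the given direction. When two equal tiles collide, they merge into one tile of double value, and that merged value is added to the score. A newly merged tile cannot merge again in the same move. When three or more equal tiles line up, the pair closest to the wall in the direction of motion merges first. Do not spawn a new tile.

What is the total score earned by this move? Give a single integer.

Answer: 68

Derivation:
Slide down:
col 0: [8, 2, 2, 64] -> [0, 8, 4, 64]  score +4 (running 4)
col 1: [32, 32, 4, 16] -> [0, 64, 4, 16]  score +64 (running 68)
col 2: [4, 32, 16, 32] -> [4, 32, 16, 32]  score +0 (running 68)
col 3: [16, 8, 0, 32] -> [0, 16, 8, 32]  score +0 (running 68)
Board after move:
 0  0  4  0
 8 64 32 16
 4  4 16  8
64 16 32 32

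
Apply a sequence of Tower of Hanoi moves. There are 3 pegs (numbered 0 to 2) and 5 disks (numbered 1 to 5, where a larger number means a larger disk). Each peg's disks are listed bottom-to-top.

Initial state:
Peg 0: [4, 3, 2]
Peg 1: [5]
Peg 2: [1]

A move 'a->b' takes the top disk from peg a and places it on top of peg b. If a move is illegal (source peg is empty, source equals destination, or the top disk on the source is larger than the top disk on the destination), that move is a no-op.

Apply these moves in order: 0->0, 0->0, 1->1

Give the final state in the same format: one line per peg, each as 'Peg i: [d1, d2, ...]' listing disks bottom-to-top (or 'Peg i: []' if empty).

After move 1 (0->0):
Peg 0: [4, 3, 2]
Peg 1: [5]
Peg 2: [1]

After move 2 (0->0):
Peg 0: [4, 3, 2]
Peg 1: [5]
Peg 2: [1]

After move 3 (1->1):
Peg 0: [4, 3, 2]
Peg 1: [5]
Peg 2: [1]

Answer: Peg 0: [4, 3, 2]
Peg 1: [5]
Peg 2: [1]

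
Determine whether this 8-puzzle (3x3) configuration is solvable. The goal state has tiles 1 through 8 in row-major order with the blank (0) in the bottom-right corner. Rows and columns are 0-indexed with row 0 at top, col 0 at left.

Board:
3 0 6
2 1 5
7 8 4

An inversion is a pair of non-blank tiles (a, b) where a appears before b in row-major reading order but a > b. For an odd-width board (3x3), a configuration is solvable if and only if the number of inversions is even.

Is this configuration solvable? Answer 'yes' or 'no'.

Answer: yes

Derivation:
Inversions (pairs i<j in row-major order where tile[i] > tile[j] > 0): 10
10 is even, so the puzzle is solvable.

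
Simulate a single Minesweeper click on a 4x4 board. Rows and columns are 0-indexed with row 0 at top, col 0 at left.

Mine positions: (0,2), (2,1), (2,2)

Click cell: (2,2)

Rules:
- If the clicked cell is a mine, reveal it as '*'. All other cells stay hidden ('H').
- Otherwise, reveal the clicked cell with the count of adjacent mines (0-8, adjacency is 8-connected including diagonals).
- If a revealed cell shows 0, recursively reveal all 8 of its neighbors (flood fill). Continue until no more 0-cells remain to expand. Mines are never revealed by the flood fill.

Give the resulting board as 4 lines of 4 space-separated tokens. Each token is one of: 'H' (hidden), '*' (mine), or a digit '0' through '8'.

H H H H
H H H H
H H * H
H H H H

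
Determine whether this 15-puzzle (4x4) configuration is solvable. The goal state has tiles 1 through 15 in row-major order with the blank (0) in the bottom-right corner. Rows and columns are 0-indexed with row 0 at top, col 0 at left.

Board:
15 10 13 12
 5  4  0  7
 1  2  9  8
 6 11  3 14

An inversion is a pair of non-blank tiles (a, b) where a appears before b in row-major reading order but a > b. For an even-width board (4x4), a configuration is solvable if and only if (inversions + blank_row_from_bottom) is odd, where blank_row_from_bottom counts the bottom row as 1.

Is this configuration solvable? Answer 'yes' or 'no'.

Inversions: 62
Blank is in row 1 (0-indexed from top), which is row 3 counting from the bottom (bottom = 1).
62 + 3 = 65, which is odd, so the puzzle is solvable.

Answer: yes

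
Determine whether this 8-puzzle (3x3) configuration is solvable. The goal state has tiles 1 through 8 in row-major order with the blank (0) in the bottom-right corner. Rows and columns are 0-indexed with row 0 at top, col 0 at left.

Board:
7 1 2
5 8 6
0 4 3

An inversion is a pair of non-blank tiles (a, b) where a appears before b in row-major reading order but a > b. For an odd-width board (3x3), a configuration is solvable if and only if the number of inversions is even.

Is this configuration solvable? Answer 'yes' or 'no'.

Inversions (pairs i<j in row-major order where tile[i] > tile[j] > 0): 14
14 is even, so the puzzle is solvable.

Answer: yes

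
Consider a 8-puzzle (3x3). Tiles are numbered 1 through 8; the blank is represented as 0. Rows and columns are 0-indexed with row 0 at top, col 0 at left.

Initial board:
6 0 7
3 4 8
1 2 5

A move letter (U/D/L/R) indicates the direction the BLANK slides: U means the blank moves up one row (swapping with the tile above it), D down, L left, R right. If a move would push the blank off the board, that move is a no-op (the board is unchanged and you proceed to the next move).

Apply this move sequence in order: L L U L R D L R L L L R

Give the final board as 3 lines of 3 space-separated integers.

Answer: 6 4 7
3 0 8
1 2 5

Derivation:
After move 1 (L):
0 6 7
3 4 8
1 2 5

After move 2 (L):
0 6 7
3 4 8
1 2 5

After move 3 (U):
0 6 7
3 4 8
1 2 5

After move 4 (L):
0 6 7
3 4 8
1 2 5

After move 5 (R):
6 0 7
3 4 8
1 2 5

After move 6 (D):
6 4 7
3 0 8
1 2 5

After move 7 (L):
6 4 7
0 3 8
1 2 5

After move 8 (R):
6 4 7
3 0 8
1 2 5

After move 9 (L):
6 4 7
0 3 8
1 2 5

After move 10 (L):
6 4 7
0 3 8
1 2 5

After move 11 (L):
6 4 7
0 3 8
1 2 5

After move 12 (R):
6 4 7
3 0 8
1 2 5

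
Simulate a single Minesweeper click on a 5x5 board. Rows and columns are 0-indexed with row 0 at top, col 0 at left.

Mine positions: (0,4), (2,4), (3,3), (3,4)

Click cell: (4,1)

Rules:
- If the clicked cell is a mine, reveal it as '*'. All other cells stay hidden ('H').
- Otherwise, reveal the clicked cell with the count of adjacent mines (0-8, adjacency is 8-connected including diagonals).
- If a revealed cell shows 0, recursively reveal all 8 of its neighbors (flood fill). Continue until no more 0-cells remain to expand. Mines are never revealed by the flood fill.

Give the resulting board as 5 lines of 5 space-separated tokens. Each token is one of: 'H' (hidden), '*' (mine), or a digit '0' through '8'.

0 0 0 1 H
0 0 0 2 H
0 0 1 3 H
0 0 1 H H
0 0 1 H H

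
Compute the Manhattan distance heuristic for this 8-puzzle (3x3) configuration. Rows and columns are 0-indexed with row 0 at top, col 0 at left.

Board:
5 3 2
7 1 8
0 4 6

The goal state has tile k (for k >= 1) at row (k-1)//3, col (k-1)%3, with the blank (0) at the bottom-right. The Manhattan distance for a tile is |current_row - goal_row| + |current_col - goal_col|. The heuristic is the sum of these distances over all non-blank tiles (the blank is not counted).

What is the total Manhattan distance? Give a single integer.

Tile 5: (0,0)->(1,1) = 2
Tile 3: (0,1)->(0,2) = 1
Tile 2: (0,2)->(0,1) = 1
Tile 7: (1,0)->(2,0) = 1
Tile 1: (1,1)->(0,0) = 2
Tile 8: (1,2)->(2,1) = 2
Tile 4: (2,1)->(1,0) = 2
Tile 6: (2,2)->(1,2) = 1
Sum: 2 + 1 + 1 + 1 + 2 + 2 + 2 + 1 = 12

Answer: 12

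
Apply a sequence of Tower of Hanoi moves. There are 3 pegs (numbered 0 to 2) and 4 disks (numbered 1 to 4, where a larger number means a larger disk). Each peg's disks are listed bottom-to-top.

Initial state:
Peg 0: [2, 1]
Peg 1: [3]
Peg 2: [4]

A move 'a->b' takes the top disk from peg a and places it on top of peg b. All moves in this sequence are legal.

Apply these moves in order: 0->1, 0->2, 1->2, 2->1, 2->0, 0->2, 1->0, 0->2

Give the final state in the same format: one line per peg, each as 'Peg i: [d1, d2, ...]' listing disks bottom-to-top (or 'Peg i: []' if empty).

Answer: Peg 0: []
Peg 1: [3]
Peg 2: [4, 2, 1]

Derivation:
After move 1 (0->1):
Peg 0: [2]
Peg 1: [3, 1]
Peg 2: [4]

After move 2 (0->2):
Peg 0: []
Peg 1: [3, 1]
Peg 2: [4, 2]

After move 3 (1->2):
Peg 0: []
Peg 1: [3]
Peg 2: [4, 2, 1]

After move 4 (2->1):
Peg 0: []
Peg 1: [3, 1]
Peg 2: [4, 2]

After move 5 (2->0):
Peg 0: [2]
Peg 1: [3, 1]
Peg 2: [4]

After move 6 (0->2):
Peg 0: []
Peg 1: [3, 1]
Peg 2: [4, 2]

After move 7 (1->0):
Peg 0: [1]
Peg 1: [3]
Peg 2: [4, 2]

After move 8 (0->2):
Peg 0: []
Peg 1: [3]
Peg 2: [4, 2, 1]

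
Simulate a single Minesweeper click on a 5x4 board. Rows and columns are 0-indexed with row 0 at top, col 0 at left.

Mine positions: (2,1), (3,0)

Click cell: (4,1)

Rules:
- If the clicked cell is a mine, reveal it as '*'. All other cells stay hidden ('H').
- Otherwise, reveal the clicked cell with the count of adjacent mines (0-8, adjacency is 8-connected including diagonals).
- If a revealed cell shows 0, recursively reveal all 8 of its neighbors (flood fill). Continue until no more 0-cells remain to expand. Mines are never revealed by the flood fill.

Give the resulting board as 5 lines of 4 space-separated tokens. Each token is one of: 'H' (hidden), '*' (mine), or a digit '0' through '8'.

H H H H
H H H H
H H H H
H H H H
H 1 H H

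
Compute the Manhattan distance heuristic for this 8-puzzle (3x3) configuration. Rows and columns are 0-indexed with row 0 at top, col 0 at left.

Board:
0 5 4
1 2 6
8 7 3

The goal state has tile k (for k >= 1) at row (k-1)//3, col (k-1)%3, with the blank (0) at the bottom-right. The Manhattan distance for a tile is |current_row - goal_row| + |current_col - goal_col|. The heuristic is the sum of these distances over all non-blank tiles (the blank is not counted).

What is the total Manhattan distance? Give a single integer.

Tile 5: (0,1)->(1,1) = 1
Tile 4: (0,2)->(1,0) = 3
Tile 1: (1,0)->(0,0) = 1
Tile 2: (1,1)->(0,1) = 1
Tile 6: (1,2)->(1,2) = 0
Tile 8: (2,0)->(2,1) = 1
Tile 7: (2,1)->(2,0) = 1
Tile 3: (2,2)->(0,2) = 2
Sum: 1 + 3 + 1 + 1 + 0 + 1 + 1 + 2 = 10

Answer: 10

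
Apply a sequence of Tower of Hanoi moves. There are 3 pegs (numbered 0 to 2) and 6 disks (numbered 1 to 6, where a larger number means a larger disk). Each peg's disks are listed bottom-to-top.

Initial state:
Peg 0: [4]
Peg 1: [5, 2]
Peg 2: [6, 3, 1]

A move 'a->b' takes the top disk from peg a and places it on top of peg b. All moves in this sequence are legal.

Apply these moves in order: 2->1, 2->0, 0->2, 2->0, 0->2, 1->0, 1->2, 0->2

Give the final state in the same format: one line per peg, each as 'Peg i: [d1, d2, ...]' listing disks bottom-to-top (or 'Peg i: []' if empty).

Answer: Peg 0: [4]
Peg 1: [5]
Peg 2: [6, 3, 2, 1]

Derivation:
After move 1 (2->1):
Peg 0: [4]
Peg 1: [5, 2, 1]
Peg 2: [6, 3]

After move 2 (2->0):
Peg 0: [4, 3]
Peg 1: [5, 2, 1]
Peg 2: [6]

After move 3 (0->2):
Peg 0: [4]
Peg 1: [5, 2, 1]
Peg 2: [6, 3]

After move 4 (2->0):
Peg 0: [4, 3]
Peg 1: [5, 2, 1]
Peg 2: [6]

After move 5 (0->2):
Peg 0: [4]
Peg 1: [5, 2, 1]
Peg 2: [6, 3]

After move 6 (1->0):
Peg 0: [4, 1]
Peg 1: [5, 2]
Peg 2: [6, 3]

After move 7 (1->2):
Peg 0: [4, 1]
Peg 1: [5]
Peg 2: [6, 3, 2]

After move 8 (0->2):
Peg 0: [4]
Peg 1: [5]
Peg 2: [6, 3, 2, 1]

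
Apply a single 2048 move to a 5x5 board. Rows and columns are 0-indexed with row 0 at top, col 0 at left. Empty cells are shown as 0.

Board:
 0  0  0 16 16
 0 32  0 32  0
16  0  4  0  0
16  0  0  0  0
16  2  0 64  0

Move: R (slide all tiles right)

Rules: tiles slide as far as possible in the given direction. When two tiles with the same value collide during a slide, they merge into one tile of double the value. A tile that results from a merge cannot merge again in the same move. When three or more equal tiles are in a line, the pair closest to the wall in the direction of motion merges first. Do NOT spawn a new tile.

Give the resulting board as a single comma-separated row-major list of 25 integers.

Answer: 0, 0, 0, 0, 32, 0, 0, 0, 0, 64, 0, 0, 0, 16, 4, 0, 0, 0, 0, 16, 0, 0, 16, 2, 64

Derivation:
Slide right:
row 0: [0, 0, 0, 16, 16] -> [0, 0, 0, 0, 32]
row 1: [0, 32, 0, 32, 0] -> [0, 0, 0, 0, 64]
row 2: [16, 0, 4, 0, 0] -> [0, 0, 0, 16, 4]
row 3: [16, 0, 0, 0, 0] -> [0, 0, 0, 0, 16]
row 4: [16, 2, 0, 64, 0] -> [0, 0, 16, 2, 64]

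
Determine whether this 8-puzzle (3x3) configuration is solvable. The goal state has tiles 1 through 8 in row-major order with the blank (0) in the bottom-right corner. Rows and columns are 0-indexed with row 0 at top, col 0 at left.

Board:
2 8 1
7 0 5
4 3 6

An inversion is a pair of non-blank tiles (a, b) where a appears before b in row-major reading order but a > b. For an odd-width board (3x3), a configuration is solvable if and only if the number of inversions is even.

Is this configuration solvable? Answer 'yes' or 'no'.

Inversions (pairs i<j in row-major order where tile[i] > tile[j] > 0): 14
14 is even, so the puzzle is solvable.

Answer: yes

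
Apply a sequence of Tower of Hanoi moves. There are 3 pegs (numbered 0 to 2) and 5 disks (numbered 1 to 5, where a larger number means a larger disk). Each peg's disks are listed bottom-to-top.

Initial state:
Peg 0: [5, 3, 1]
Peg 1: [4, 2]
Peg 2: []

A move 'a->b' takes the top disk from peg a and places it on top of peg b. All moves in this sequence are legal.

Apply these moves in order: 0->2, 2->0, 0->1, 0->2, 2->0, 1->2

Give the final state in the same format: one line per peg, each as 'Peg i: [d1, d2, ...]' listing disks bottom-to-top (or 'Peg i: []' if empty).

After move 1 (0->2):
Peg 0: [5, 3]
Peg 1: [4, 2]
Peg 2: [1]

After move 2 (2->0):
Peg 0: [5, 3, 1]
Peg 1: [4, 2]
Peg 2: []

After move 3 (0->1):
Peg 0: [5, 3]
Peg 1: [4, 2, 1]
Peg 2: []

After move 4 (0->2):
Peg 0: [5]
Peg 1: [4, 2, 1]
Peg 2: [3]

After move 5 (2->0):
Peg 0: [5, 3]
Peg 1: [4, 2, 1]
Peg 2: []

After move 6 (1->2):
Peg 0: [5, 3]
Peg 1: [4, 2]
Peg 2: [1]

Answer: Peg 0: [5, 3]
Peg 1: [4, 2]
Peg 2: [1]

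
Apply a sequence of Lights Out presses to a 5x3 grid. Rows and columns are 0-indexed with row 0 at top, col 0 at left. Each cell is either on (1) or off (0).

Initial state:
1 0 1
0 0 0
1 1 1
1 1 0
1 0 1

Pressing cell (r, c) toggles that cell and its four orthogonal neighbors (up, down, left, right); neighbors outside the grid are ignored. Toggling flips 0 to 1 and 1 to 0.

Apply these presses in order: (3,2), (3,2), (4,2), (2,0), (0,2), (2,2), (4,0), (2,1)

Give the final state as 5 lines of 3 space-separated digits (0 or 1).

After press 1 at (3,2):
1 0 1
0 0 0
1 1 0
1 0 1
1 0 0

After press 2 at (3,2):
1 0 1
0 0 0
1 1 1
1 1 0
1 0 1

After press 3 at (4,2):
1 0 1
0 0 0
1 1 1
1 1 1
1 1 0

After press 4 at (2,0):
1 0 1
1 0 0
0 0 1
0 1 1
1 1 0

After press 5 at (0,2):
1 1 0
1 0 1
0 0 1
0 1 1
1 1 0

After press 6 at (2,2):
1 1 0
1 0 0
0 1 0
0 1 0
1 1 0

After press 7 at (4,0):
1 1 0
1 0 0
0 1 0
1 1 0
0 0 0

After press 8 at (2,1):
1 1 0
1 1 0
1 0 1
1 0 0
0 0 0

Answer: 1 1 0
1 1 0
1 0 1
1 0 0
0 0 0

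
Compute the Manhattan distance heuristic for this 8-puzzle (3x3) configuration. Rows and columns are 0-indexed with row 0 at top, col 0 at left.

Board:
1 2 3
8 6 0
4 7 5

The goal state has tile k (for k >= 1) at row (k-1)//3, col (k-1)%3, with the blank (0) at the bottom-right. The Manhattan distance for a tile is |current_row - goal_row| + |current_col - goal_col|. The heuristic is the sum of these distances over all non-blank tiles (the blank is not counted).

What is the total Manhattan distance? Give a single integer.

Tile 1: at (0,0), goal (0,0), distance |0-0|+|0-0| = 0
Tile 2: at (0,1), goal (0,1), distance |0-0|+|1-1| = 0
Tile 3: at (0,2), goal (0,2), distance |0-0|+|2-2| = 0
Tile 8: at (1,0), goal (2,1), distance |1-2|+|0-1| = 2
Tile 6: at (1,1), goal (1,2), distance |1-1|+|1-2| = 1
Tile 4: at (2,0), goal (1,0), distance |2-1|+|0-0| = 1
Tile 7: at (2,1), goal (2,0), distance |2-2|+|1-0| = 1
Tile 5: at (2,2), goal (1,1), distance |2-1|+|2-1| = 2
Sum: 0 + 0 + 0 + 2 + 1 + 1 + 1 + 2 = 7

Answer: 7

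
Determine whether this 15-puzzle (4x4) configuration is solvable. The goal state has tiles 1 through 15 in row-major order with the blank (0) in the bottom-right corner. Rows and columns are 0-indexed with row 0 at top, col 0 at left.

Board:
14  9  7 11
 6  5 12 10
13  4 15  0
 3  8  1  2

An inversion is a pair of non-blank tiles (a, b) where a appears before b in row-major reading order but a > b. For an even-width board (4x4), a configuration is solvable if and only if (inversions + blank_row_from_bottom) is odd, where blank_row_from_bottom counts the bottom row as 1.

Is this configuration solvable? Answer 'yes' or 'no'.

Answer: yes

Derivation:
Inversions: 71
Blank is in row 2 (0-indexed from top), which is row 2 counting from the bottom (bottom = 1).
71 + 2 = 73, which is odd, so the puzzle is solvable.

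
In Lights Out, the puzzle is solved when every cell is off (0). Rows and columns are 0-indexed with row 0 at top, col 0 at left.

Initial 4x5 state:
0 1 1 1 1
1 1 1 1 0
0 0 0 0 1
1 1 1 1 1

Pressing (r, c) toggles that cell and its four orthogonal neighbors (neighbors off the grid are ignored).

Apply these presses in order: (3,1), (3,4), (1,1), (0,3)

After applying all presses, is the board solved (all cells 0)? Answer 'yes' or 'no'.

After press 1 at (3,1):
0 1 1 1 1
1 1 1 1 0
0 1 0 0 1
0 0 0 1 1

After press 2 at (3,4):
0 1 1 1 1
1 1 1 1 0
0 1 0 0 0
0 0 0 0 0

After press 3 at (1,1):
0 0 1 1 1
0 0 0 1 0
0 0 0 0 0
0 0 0 0 0

After press 4 at (0,3):
0 0 0 0 0
0 0 0 0 0
0 0 0 0 0
0 0 0 0 0

Lights still on: 0

Answer: yes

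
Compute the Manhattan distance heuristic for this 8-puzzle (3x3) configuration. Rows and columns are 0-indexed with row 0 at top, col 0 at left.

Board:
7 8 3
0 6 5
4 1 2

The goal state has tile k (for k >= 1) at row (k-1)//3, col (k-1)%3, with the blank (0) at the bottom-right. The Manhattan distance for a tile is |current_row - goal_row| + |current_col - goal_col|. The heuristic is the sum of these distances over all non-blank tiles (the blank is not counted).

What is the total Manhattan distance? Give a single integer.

Tile 7: (0,0)->(2,0) = 2
Tile 8: (0,1)->(2,1) = 2
Tile 3: (0,2)->(0,2) = 0
Tile 6: (1,1)->(1,2) = 1
Tile 5: (1,2)->(1,1) = 1
Tile 4: (2,0)->(1,0) = 1
Tile 1: (2,1)->(0,0) = 3
Tile 2: (2,2)->(0,1) = 3
Sum: 2 + 2 + 0 + 1 + 1 + 1 + 3 + 3 = 13

Answer: 13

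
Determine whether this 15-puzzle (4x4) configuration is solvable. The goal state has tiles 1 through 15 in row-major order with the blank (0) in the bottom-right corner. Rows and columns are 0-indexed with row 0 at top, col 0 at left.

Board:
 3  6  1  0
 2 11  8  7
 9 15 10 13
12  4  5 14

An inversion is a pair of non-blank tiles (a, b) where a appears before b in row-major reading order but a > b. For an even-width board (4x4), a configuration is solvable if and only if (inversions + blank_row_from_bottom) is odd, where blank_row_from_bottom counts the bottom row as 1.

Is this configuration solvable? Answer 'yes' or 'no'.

Answer: no

Derivation:
Inversions: 32
Blank is in row 0 (0-indexed from top), which is row 4 counting from the bottom (bottom = 1).
32 + 4 = 36, which is even, so the puzzle is not solvable.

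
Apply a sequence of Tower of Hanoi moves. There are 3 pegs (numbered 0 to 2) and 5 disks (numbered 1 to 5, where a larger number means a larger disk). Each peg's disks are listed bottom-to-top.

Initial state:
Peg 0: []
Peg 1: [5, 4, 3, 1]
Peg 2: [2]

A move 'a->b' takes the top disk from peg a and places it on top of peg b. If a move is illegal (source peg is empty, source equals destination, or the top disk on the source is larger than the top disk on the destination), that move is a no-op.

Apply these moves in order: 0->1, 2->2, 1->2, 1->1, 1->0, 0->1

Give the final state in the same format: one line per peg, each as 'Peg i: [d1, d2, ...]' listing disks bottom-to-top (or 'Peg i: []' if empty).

Answer: Peg 0: []
Peg 1: [5, 4, 3]
Peg 2: [2, 1]

Derivation:
After move 1 (0->1):
Peg 0: []
Peg 1: [5, 4, 3, 1]
Peg 2: [2]

After move 2 (2->2):
Peg 0: []
Peg 1: [5, 4, 3, 1]
Peg 2: [2]

After move 3 (1->2):
Peg 0: []
Peg 1: [5, 4, 3]
Peg 2: [2, 1]

After move 4 (1->1):
Peg 0: []
Peg 1: [5, 4, 3]
Peg 2: [2, 1]

After move 5 (1->0):
Peg 0: [3]
Peg 1: [5, 4]
Peg 2: [2, 1]

After move 6 (0->1):
Peg 0: []
Peg 1: [5, 4, 3]
Peg 2: [2, 1]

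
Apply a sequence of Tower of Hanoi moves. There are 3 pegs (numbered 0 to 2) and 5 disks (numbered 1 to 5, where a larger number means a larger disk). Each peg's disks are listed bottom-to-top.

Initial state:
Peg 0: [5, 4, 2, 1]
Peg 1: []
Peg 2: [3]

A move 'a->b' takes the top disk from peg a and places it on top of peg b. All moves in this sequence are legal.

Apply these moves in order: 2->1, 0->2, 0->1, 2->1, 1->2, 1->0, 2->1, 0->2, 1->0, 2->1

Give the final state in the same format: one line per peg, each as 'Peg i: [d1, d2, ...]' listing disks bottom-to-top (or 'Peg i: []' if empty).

After move 1 (2->1):
Peg 0: [5, 4, 2, 1]
Peg 1: [3]
Peg 2: []

After move 2 (0->2):
Peg 0: [5, 4, 2]
Peg 1: [3]
Peg 2: [1]

After move 3 (0->1):
Peg 0: [5, 4]
Peg 1: [3, 2]
Peg 2: [1]

After move 4 (2->1):
Peg 0: [5, 4]
Peg 1: [3, 2, 1]
Peg 2: []

After move 5 (1->2):
Peg 0: [5, 4]
Peg 1: [3, 2]
Peg 2: [1]

After move 6 (1->0):
Peg 0: [5, 4, 2]
Peg 1: [3]
Peg 2: [1]

After move 7 (2->1):
Peg 0: [5, 4, 2]
Peg 1: [3, 1]
Peg 2: []

After move 8 (0->2):
Peg 0: [5, 4]
Peg 1: [3, 1]
Peg 2: [2]

After move 9 (1->0):
Peg 0: [5, 4, 1]
Peg 1: [3]
Peg 2: [2]

After move 10 (2->1):
Peg 0: [5, 4, 1]
Peg 1: [3, 2]
Peg 2: []

Answer: Peg 0: [5, 4, 1]
Peg 1: [3, 2]
Peg 2: []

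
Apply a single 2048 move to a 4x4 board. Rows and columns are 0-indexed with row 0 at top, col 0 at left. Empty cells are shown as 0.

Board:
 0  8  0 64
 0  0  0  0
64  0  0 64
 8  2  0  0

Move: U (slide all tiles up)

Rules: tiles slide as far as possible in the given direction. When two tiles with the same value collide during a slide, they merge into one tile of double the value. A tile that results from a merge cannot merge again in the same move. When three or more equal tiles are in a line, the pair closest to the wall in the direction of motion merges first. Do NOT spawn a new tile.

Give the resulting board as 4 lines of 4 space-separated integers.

Answer:  64   8   0 128
  8   2   0   0
  0   0   0   0
  0   0   0   0

Derivation:
Slide up:
col 0: [0, 0, 64, 8] -> [64, 8, 0, 0]
col 1: [8, 0, 0, 2] -> [8, 2, 0, 0]
col 2: [0, 0, 0, 0] -> [0, 0, 0, 0]
col 3: [64, 0, 64, 0] -> [128, 0, 0, 0]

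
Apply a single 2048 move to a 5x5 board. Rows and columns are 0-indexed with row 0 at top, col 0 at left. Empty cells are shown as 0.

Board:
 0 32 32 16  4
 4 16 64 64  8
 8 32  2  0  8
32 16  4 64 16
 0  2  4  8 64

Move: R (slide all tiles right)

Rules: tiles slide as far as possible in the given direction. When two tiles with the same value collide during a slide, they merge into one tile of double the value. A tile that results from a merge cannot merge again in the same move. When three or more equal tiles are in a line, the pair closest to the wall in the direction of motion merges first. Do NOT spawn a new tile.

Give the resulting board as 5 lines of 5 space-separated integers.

Answer:   0   0  64  16   4
  0   4  16 128   8
  0   8  32   2   8
 32  16   4  64  16
  0   2   4   8  64

Derivation:
Slide right:
row 0: [0, 32, 32, 16, 4] -> [0, 0, 64, 16, 4]
row 1: [4, 16, 64, 64, 8] -> [0, 4, 16, 128, 8]
row 2: [8, 32, 2, 0, 8] -> [0, 8, 32, 2, 8]
row 3: [32, 16, 4, 64, 16] -> [32, 16, 4, 64, 16]
row 4: [0, 2, 4, 8, 64] -> [0, 2, 4, 8, 64]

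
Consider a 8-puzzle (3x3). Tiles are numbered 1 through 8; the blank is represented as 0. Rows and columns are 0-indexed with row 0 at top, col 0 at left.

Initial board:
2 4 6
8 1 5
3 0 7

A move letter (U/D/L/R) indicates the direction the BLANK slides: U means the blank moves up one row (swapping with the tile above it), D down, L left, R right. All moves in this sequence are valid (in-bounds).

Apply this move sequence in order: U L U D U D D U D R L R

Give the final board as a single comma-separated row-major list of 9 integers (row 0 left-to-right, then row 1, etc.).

Answer: 2, 4, 6, 3, 8, 5, 1, 0, 7

Derivation:
After move 1 (U):
2 4 6
8 0 5
3 1 7

After move 2 (L):
2 4 6
0 8 5
3 1 7

After move 3 (U):
0 4 6
2 8 5
3 1 7

After move 4 (D):
2 4 6
0 8 5
3 1 7

After move 5 (U):
0 4 6
2 8 5
3 1 7

After move 6 (D):
2 4 6
0 8 5
3 1 7

After move 7 (D):
2 4 6
3 8 5
0 1 7

After move 8 (U):
2 4 6
0 8 5
3 1 7

After move 9 (D):
2 4 6
3 8 5
0 1 7

After move 10 (R):
2 4 6
3 8 5
1 0 7

After move 11 (L):
2 4 6
3 8 5
0 1 7

After move 12 (R):
2 4 6
3 8 5
1 0 7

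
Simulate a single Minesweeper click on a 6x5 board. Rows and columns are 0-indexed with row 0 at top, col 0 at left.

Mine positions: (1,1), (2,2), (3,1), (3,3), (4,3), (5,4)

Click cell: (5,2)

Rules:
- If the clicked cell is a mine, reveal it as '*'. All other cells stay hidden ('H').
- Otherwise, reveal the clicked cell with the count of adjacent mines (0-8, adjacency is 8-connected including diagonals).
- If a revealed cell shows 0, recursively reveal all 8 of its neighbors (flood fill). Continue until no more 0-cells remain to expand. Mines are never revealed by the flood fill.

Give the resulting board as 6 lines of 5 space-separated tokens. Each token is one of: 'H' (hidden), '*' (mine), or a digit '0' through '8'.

H H H H H
H H H H H
H H H H H
H H H H H
H H H H H
H H 1 H H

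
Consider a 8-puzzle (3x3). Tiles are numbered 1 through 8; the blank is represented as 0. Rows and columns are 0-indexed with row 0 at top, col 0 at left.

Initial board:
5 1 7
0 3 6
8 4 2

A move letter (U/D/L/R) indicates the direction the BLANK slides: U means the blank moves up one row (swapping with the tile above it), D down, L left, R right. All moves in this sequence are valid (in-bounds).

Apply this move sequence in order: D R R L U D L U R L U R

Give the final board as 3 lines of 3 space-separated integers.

Answer: 1 0 7
5 3 6
8 4 2

Derivation:
After move 1 (D):
5 1 7
8 3 6
0 4 2

After move 2 (R):
5 1 7
8 3 6
4 0 2

After move 3 (R):
5 1 7
8 3 6
4 2 0

After move 4 (L):
5 1 7
8 3 6
4 0 2

After move 5 (U):
5 1 7
8 0 6
4 3 2

After move 6 (D):
5 1 7
8 3 6
4 0 2

After move 7 (L):
5 1 7
8 3 6
0 4 2

After move 8 (U):
5 1 7
0 3 6
8 4 2

After move 9 (R):
5 1 7
3 0 6
8 4 2

After move 10 (L):
5 1 7
0 3 6
8 4 2

After move 11 (U):
0 1 7
5 3 6
8 4 2

After move 12 (R):
1 0 7
5 3 6
8 4 2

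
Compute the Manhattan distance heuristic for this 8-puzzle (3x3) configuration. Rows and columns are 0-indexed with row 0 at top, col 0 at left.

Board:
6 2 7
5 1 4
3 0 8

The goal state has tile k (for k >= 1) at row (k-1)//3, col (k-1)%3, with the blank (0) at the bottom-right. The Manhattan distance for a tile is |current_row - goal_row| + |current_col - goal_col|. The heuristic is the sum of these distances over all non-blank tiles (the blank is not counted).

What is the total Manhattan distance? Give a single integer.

Answer: 17

Derivation:
Tile 6: (0,0)->(1,2) = 3
Tile 2: (0,1)->(0,1) = 0
Tile 7: (0,2)->(2,0) = 4
Tile 5: (1,0)->(1,1) = 1
Tile 1: (1,1)->(0,0) = 2
Tile 4: (1,2)->(1,0) = 2
Tile 3: (2,0)->(0,2) = 4
Tile 8: (2,2)->(2,1) = 1
Sum: 3 + 0 + 4 + 1 + 2 + 2 + 4 + 1 = 17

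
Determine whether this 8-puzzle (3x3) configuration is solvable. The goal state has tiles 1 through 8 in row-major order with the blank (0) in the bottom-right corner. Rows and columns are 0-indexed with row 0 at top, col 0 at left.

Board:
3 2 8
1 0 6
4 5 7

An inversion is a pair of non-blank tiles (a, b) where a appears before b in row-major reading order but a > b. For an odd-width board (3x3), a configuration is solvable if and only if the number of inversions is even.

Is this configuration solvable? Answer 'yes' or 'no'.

Answer: yes

Derivation:
Inversions (pairs i<j in row-major order where tile[i] > tile[j] > 0): 10
10 is even, so the puzzle is solvable.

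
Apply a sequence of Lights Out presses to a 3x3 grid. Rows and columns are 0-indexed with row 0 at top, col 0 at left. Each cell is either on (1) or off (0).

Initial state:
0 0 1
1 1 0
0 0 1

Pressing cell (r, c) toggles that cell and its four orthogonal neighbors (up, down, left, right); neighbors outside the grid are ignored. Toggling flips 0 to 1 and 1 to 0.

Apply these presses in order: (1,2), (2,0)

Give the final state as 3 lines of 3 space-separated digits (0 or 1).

After press 1 at (1,2):
0 0 0
1 0 1
0 0 0

After press 2 at (2,0):
0 0 0
0 0 1
1 1 0

Answer: 0 0 0
0 0 1
1 1 0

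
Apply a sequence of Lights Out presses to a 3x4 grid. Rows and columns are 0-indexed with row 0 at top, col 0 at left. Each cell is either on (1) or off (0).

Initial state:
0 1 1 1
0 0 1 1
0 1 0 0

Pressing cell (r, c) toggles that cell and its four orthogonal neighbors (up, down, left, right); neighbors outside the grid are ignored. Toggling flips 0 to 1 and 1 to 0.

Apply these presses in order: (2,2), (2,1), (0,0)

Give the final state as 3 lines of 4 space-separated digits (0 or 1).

Answer: 1 0 1 1
1 1 0 1
1 1 0 1

Derivation:
After press 1 at (2,2):
0 1 1 1
0 0 0 1
0 0 1 1

After press 2 at (2,1):
0 1 1 1
0 1 0 1
1 1 0 1

After press 3 at (0,0):
1 0 1 1
1 1 0 1
1 1 0 1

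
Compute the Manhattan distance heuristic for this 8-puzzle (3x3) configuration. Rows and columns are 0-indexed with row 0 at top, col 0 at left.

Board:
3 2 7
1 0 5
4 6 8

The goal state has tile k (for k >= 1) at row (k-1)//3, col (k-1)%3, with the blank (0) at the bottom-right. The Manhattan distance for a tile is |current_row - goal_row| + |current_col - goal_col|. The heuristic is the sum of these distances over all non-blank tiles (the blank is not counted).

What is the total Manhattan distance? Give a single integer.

Tile 3: (0,0)->(0,2) = 2
Tile 2: (0,1)->(0,1) = 0
Tile 7: (0,2)->(2,0) = 4
Tile 1: (1,0)->(0,0) = 1
Tile 5: (1,2)->(1,1) = 1
Tile 4: (2,0)->(1,0) = 1
Tile 6: (2,1)->(1,2) = 2
Tile 8: (2,2)->(2,1) = 1
Sum: 2 + 0 + 4 + 1 + 1 + 1 + 2 + 1 = 12

Answer: 12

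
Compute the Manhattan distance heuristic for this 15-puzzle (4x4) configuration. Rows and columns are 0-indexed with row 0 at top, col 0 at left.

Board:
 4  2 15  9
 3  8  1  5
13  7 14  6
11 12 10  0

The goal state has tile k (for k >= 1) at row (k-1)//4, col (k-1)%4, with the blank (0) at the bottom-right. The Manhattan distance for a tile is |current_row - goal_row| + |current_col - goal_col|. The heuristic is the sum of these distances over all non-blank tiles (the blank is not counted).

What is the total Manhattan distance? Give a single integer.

Tile 4: (0,0)->(0,3) = 3
Tile 2: (0,1)->(0,1) = 0
Tile 15: (0,2)->(3,2) = 3
Tile 9: (0,3)->(2,0) = 5
Tile 3: (1,0)->(0,2) = 3
Tile 8: (1,1)->(1,3) = 2
Tile 1: (1,2)->(0,0) = 3
Tile 5: (1,3)->(1,0) = 3
Tile 13: (2,0)->(3,0) = 1
Tile 7: (2,1)->(1,2) = 2
Tile 14: (2,2)->(3,1) = 2
Tile 6: (2,3)->(1,1) = 3
Tile 11: (3,0)->(2,2) = 3
Tile 12: (3,1)->(2,3) = 3
Tile 10: (3,2)->(2,1) = 2
Sum: 3 + 0 + 3 + 5 + 3 + 2 + 3 + 3 + 1 + 2 + 2 + 3 + 3 + 3 + 2 = 38

Answer: 38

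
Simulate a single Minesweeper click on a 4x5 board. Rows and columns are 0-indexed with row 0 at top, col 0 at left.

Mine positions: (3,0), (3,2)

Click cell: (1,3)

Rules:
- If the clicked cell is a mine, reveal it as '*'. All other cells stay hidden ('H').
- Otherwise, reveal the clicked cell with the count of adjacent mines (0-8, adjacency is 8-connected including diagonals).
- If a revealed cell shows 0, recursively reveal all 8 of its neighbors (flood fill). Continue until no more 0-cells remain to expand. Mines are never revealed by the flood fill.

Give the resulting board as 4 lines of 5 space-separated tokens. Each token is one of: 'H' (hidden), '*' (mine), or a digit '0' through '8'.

0 0 0 0 0
0 0 0 0 0
1 2 1 1 0
H H H 1 0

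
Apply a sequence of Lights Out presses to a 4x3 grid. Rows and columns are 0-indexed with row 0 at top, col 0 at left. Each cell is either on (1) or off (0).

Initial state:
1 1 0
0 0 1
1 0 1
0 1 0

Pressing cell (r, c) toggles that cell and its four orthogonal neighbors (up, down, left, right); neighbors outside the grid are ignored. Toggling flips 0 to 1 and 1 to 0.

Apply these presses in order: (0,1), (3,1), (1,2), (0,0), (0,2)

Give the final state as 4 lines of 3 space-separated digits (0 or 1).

After press 1 at (0,1):
0 0 1
0 1 1
1 0 1
0 1 0

After press 2 at (3,1):
0 0 1
0 1 1
1 1 1
1 0 1

After press 3 at (1,2):
0 0 0
0 0 0
1 1 0
1 0 1

After press 4 at (0,0):
1 1 0
1 0 0
1 1 0
1 0 1

After press 5 at (0,2):
1 0 1
1 0 1
1 1 0
1 0 1

Answer: 1 0 1
1 0 1
1 1 0
1 0 1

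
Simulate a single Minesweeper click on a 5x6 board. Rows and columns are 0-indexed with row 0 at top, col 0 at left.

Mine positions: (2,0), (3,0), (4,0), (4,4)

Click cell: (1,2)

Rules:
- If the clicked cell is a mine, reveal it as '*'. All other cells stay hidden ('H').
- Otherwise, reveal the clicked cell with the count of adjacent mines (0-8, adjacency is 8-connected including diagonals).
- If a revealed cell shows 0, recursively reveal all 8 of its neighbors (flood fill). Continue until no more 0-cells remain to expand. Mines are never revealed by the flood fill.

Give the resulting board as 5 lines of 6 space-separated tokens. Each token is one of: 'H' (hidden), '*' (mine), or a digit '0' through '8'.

0 0 0 0 0 0
1 1 0 0 0 0
H 2 0 0 0 0
H 3 0 1 1 1
H 2 0 1 H H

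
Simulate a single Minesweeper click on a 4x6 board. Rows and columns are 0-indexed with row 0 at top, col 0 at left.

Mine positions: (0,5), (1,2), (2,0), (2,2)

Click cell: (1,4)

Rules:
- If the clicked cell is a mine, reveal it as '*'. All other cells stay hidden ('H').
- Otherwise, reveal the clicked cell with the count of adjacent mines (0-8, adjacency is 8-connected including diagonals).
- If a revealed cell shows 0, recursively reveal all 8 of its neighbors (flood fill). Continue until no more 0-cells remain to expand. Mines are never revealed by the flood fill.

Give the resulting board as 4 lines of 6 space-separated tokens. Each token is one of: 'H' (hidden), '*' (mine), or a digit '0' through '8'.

H H H H H H
H H H H 1 H
H H H H H H
H H H H H H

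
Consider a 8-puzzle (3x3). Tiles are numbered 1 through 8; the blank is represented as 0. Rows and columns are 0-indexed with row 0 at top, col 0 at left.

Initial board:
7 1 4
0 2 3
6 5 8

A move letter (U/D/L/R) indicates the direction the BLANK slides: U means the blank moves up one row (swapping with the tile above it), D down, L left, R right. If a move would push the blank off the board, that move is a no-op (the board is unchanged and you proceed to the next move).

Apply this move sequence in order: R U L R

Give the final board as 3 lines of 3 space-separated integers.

After move 1 (R):
7 1 4
2 0 3
6 5 8

After move 2 (U):
7 0 4
2 1 3
6 5 8

After move 3 (L):
0 7 4
2 1 3
6 5 8

After move 4 (R):
7 0 4
2 1 3
6 5 8

Answer: 7 0 4
2 1 3
6 5 8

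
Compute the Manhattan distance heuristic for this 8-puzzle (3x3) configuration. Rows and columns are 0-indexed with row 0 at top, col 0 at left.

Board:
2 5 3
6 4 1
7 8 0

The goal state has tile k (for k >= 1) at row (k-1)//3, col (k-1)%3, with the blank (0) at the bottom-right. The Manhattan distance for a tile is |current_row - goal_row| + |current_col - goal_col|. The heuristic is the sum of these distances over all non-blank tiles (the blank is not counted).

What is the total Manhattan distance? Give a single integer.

Answer: 8

Derivation:
Tile 2: (0,0)->(0,1) = 1
Tile 5: (0,1)->(1,1) = 1
Tile 3: (0,2)->(0,2) = 0
Tile 6: (1,0)->(1,2) = 2
Tile 4: (1,1)->(1,0) = 1
Tile 1: (1,2)->(0,0) = 3
Tile 7: (2,0)->(2,0) = 0
Tile 8: (2,1)->(2,1) = 0
Sum: 1 + 1 + 0 + 2 + 1 + 3 + 0 + 0 = 8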